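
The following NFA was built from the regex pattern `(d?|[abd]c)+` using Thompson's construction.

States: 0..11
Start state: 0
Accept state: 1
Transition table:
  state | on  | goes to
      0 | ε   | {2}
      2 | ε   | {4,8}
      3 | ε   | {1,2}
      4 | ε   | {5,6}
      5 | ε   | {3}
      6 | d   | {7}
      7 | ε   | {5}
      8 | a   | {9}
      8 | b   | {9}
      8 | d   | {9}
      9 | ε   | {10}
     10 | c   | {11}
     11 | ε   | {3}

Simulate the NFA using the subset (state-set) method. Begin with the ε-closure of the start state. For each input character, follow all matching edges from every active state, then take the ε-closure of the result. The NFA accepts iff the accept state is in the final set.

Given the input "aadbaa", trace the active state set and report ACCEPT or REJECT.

start: ε-closure({0}) = {0,1,2,3,4,5,6,8}
'a' @ 1: {9,10}
'a' @ 2: {}  — dead — no transitions
rest 'dbaa' ignored (set empty)
end set {} — state 1 not in

Answer: REJECT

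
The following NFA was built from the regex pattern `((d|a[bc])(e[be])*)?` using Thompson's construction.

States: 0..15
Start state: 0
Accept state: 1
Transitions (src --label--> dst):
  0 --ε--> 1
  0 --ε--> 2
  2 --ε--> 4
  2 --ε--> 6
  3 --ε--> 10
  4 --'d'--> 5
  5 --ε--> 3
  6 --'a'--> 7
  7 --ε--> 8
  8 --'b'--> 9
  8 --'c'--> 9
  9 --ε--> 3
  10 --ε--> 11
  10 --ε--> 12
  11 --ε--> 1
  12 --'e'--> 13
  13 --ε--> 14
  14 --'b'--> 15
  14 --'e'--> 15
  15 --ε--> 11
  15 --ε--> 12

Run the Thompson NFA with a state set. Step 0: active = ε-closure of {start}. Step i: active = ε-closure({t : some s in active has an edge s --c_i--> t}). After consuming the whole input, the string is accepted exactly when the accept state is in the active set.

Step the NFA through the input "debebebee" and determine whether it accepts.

Answer: ACCEPT

Steps:
initial (ε-close {0}): {0,1,2,4,6}
'd' @ 1: {1,3,5,10,11,12}  ✓accept
'e' @ 2: {13,14}
'b' @ 3: {1,11,12,15}  ✓accept
'e' @ 4: {13,14}
'b' @ 5: {1,11,12,15}  ✓accept
'e' @ 6: {13,14}
'b' @ 7: {1,11,12,15}  ✓accept
'e' @ 8: {13,14}
'e' @ 9: {1,11,12,15}  ✓accept
final: {1,11,12,15}; accept 1 in set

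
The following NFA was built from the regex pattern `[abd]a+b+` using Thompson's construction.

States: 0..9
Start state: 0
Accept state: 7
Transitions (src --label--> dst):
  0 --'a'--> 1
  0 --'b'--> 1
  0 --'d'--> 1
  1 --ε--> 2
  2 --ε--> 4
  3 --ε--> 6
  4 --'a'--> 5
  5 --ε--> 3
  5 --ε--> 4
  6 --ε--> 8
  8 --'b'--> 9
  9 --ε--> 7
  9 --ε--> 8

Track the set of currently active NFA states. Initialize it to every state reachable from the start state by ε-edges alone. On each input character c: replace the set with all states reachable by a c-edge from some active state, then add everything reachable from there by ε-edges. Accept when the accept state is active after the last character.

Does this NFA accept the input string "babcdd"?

S₀ = ε-closure({0}) = {0}
'b' @ 1: {1,2,4}
'a' @ 2: {3,4,5,6,8}
'b' @ 3: {7,8,9}  [accepting]
'c' @ 4: {}  — dead — no transitions
rest 'dd' ignored (set empty)
end set {} — state 7 not in

Answer: REJECT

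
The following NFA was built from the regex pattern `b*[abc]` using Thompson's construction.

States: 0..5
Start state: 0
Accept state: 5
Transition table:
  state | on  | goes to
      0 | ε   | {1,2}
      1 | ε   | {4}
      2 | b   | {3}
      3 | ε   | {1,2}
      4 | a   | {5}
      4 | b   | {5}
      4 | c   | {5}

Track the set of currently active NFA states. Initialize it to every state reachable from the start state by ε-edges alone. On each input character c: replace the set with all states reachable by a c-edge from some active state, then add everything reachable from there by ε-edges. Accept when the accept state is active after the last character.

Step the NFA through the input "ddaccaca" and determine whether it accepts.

initial (ε-close {0}): {0,1,2,4}
'd' @ 1: {}  — dead — no transitions
rest 'daccaca' ignored (set empty)
after full input: {}  (accept=5 not in)

Answer: REJECT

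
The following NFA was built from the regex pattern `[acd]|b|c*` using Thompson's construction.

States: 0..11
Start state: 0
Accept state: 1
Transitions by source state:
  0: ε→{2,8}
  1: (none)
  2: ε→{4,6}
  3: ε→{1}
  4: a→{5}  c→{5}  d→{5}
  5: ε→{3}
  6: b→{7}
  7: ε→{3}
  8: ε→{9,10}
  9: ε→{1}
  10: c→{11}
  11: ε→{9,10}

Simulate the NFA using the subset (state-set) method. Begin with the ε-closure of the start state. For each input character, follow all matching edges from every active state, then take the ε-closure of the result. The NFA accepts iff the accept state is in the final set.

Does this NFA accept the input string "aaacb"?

Answer: REJECT

Steps:
start: ε-closure({0}) = {0,1,2,4,6,8,9,10}
'a' @ 1: {1,3,5}  ✓accept
'a' @ 2: {}  — no active states
rest 'acb' ignored (set empty)
after full input: {}  (accept=1 not in)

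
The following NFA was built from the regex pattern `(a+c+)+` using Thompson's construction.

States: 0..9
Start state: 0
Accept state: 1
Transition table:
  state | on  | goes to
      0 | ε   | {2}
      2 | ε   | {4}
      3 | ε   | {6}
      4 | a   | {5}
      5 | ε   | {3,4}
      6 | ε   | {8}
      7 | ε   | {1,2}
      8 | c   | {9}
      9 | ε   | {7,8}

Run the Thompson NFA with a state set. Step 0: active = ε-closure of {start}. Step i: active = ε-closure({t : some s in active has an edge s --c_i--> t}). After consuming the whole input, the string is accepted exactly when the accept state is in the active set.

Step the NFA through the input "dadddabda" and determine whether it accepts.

S₀ = ε-closure({0}) = {0,2,4}
'd' @ 1: {}  — state set empty
rest 'adddabda' ignored (set empty)
after full input: {}  (accept=1 not in)

Answer: REJECT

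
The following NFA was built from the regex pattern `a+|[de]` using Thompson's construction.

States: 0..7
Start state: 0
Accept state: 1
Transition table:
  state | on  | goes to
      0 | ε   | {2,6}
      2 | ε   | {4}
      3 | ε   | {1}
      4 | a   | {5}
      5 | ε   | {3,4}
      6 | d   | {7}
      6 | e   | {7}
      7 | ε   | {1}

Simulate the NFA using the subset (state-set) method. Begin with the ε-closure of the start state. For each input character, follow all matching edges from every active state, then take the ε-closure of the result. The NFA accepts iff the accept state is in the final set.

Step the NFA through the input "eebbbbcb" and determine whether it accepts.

Answer: REJECT

Derivation:
initial (ε-close {0}): {0,2,4,6}
'e' @ 1: {1,7}  [accepting]
'e' @ 2: {}  — dead — no transitions
rest 'bbbbcb' ignored (set empty)
end set {} — state 1 not in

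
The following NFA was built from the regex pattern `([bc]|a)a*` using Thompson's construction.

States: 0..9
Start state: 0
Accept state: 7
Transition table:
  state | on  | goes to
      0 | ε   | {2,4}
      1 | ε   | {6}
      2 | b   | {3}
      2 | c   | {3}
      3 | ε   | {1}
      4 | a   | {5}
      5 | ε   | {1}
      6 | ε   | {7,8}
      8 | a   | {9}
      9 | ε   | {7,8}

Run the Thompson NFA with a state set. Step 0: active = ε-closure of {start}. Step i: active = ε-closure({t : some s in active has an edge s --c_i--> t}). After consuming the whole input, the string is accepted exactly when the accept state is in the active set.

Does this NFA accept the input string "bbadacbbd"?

start: ε-closure({0}) = {0,2,4}
'b' @ 1: {1,3,6,7,8}  (accept∈set)
'b' @ 2: {}  — dead — no transitions
rest 'adacbbd' ignored (set empty)
final: {}; accept 7 not in set

Answer: REJECT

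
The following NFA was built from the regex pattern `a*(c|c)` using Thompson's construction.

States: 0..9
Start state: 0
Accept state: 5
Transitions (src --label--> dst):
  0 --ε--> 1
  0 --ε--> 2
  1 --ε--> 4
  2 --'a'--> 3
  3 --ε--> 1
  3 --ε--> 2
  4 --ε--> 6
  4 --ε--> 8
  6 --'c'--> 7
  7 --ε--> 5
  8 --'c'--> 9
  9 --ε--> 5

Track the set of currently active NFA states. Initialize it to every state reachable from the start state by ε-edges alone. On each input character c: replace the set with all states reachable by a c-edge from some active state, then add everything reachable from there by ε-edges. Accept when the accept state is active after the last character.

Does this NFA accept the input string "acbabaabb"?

Answer: REJECT

Steps:
S₀ = ε-closure({0}) = {0,1,2,4,6,8}
'a' @ 1: {1,2,3,4,6,8}
'c' @ 2: {5,7,9}  (accept∈set)
'b' @ 3: {}  — no active states
rest 'abaabb' ignored (set empty)
after full input: {}  (accept=5 not in)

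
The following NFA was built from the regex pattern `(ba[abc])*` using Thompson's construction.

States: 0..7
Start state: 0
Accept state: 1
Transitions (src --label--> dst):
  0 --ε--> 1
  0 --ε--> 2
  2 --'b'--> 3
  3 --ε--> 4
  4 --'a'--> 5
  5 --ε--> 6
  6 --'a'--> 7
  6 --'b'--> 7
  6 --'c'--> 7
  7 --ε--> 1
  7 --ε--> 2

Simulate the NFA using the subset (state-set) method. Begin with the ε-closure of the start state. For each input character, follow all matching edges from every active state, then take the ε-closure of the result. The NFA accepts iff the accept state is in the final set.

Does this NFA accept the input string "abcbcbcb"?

Answer: REJECT

Derivation:
start: ε-closure({0}) = {0,1,2}
'a' @ 1: {}  — dead — no transitions
rest 'bcbcbcb' ignored (set empty)
end set {} — state 1 not in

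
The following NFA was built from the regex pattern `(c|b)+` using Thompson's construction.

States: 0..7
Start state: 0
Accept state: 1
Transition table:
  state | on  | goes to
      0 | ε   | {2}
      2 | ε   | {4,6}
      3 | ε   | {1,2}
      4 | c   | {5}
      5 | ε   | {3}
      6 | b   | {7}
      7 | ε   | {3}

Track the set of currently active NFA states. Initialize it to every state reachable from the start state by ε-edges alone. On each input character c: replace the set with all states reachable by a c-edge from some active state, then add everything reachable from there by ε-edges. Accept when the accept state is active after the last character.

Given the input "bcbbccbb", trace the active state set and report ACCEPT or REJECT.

initial (ε-close {0}): {0,2,4,6}
'b' @ 1: {1,2,3,4,6,7}  (accept∈set)
'c' @ 2: {1,2,3,4,5,6}  (accept∈set)
'b' @ 3: {1,2,3,4,6,7}  (accept∈set)
'b' @ 4: {1,2,3,4,6,7}  (accept∈set)
'c' @ 5: {1,2,3,4,5,6}  (accept∈set)
'c' @ 6: {1,2,3,4,5,6}  (accept∈set)
'b' @ 7: {1,2,3,4,6,7}  (accept∈set)
'b' @ 8: {1,2,3,4,6,7}  (accept∈set)
after full input: {1,2,3,4,6,7}  (accept=1 in)

Answer: ACCEPT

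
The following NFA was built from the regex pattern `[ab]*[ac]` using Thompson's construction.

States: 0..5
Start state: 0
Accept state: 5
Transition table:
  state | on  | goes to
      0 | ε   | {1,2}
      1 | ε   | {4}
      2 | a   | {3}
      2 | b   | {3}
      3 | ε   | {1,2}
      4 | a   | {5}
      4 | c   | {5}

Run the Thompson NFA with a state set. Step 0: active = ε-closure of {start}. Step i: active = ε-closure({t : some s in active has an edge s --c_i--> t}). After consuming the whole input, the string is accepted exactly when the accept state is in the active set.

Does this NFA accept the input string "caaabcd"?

S₀ = ε-closure({0}) = {0,1,2,4}
'c' @ 1: {5}  (accept∈set)
'a' @ 2: {}  — state set empty
rest 'aabcd' ignored (set empty)
after full input: {}  (accept=5 not in)

Answer: REJECT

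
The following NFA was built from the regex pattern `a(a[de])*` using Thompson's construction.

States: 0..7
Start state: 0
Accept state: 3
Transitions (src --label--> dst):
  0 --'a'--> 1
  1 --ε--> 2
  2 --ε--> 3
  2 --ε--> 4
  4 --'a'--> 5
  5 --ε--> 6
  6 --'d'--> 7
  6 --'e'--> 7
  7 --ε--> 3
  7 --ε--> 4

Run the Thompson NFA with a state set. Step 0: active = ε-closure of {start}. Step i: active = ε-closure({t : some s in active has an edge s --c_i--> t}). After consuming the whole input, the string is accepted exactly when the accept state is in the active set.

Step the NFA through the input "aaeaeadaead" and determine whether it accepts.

start: ε-closure({0}) = {0}
'a' @ 1: {1,2,3,4}  [accepting]
'a' @ 2: {5,6}
'e' @ 3: {3,4,7}  [accepting]
'a' @ 4: {5,6}
'e' @ 5: {3,4,7}  [accepting]
'a' @ 6: {5,6}
'd' @ 7: {3,4,7}  [accepting]
'a' @ 8: {5,6}
'e' @ 9: {3,4,7}  [accepting]
'a' @ 10: {5,6}
'd' @ 11: {3,4,7}  [accepting]
after full input: {3,4,7}  (accept=3 in)

Answer: ACCEPT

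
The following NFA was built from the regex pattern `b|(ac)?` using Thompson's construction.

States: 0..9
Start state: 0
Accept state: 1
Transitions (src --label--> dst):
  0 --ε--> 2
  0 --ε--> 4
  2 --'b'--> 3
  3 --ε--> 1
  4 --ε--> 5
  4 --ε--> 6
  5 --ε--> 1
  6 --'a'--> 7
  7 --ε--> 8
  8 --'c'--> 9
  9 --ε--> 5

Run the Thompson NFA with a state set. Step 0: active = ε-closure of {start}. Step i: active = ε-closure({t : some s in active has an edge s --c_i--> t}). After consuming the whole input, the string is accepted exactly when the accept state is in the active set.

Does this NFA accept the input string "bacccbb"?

S₀ = ε-closure({0}) = {0,1,2,4,5,6}
'b' @ 1: {1,3}  ✓accept
'a' @ 2: {}  — dead — no transitions
rest 'cccbb' ignored (set empty)
end set {} — state 1 not in

Answer: REJECT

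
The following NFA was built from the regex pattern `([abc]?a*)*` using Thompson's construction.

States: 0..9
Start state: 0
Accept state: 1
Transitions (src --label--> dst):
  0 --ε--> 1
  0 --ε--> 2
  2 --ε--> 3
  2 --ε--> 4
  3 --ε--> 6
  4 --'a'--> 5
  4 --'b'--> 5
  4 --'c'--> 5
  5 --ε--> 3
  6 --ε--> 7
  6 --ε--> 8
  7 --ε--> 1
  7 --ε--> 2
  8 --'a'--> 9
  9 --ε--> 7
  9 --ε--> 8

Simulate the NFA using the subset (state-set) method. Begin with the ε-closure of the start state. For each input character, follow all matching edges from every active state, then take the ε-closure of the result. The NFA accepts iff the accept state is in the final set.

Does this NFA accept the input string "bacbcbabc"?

Answer: ACCEPT

Derivation:
S₀ = ε-closure({0}) = {0,1,2,3,4,6,7,8}
'b' @ 1: {1,2,3,4,5,6,7,8}  ✓accept
'a' @ 2: {1,2,3,4,5,6,7,8,9}  ✓accept
'c' @ 3: {1,2,3,4,5,6,7,8}  ✓accept
'b' @ 4: {1,2,3,4,5,6,7,8}  ✓accept
'c' @ 5: {1,2,3,4,5,6,7,8}  ✓accept
'b' @ 6: {1,2,3,4,5,6,7,8}  ✓accept
'a' @ 7: {1,2,3,4,5,6,7,8,9}  ✓accept
'b' @ 8: {1,2,3,4,5,6,7,8}  ✓accept
'c' @ 9: {1,2,3,4,5,6,7,8}  ✓accept
after full input: {1,2,3,4,5,6,7,8}  (accept=1 in)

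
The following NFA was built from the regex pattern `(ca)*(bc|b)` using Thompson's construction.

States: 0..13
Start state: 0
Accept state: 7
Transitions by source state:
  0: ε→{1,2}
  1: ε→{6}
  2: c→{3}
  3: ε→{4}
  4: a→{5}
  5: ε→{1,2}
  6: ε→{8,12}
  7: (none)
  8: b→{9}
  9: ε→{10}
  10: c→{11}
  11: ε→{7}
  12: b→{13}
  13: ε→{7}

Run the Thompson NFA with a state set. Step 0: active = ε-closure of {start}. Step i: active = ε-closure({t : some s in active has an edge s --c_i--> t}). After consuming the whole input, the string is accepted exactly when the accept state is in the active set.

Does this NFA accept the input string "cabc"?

Answer: ACCEPT

Derivation:
start: ε-closure({0}) = {0,1,2,6,8,12}
'c' @ 1: {3,4}
'a' @ 2: {1,2,5,6,8,12}
'b' @ 3: {7,9,10,13}  [accepting]
'c' @ 4: {7,11}  [accepting]
end set {7,11} — state 7 in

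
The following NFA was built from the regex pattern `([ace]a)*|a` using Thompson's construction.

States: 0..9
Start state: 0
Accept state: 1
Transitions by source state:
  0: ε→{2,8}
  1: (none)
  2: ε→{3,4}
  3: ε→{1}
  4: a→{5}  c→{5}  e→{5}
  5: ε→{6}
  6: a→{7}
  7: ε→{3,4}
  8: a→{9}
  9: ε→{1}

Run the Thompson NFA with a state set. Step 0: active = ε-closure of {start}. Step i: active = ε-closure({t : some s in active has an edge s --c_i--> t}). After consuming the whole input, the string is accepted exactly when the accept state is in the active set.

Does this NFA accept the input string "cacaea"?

Answer: ACCEPT

Derivation:
initial (ε-close {0}): {0,1,2,3,4,8}
'c' @ 1: {5,6}
'a' @ 2: {1,3,4,7}  ✓accept
'c' @ 3: {5,6}
'a' @ 4: {1,3,4,7}  ✓accept
'e' @ 5: {5,6}
'a' @ 6: {1,3,4,7}  ✓accept
end set {1,3,4,7} — state 1 in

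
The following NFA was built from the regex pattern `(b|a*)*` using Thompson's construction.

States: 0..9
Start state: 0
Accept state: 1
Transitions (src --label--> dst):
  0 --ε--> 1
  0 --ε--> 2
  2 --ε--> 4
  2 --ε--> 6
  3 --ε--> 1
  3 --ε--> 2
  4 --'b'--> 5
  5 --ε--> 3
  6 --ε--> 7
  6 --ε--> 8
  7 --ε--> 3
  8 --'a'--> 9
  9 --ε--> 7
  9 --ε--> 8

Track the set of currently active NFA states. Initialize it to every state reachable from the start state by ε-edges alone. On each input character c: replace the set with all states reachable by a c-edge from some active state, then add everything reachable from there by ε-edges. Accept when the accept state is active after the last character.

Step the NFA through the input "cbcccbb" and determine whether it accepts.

S₀ = ε-closure({0}) = {0,1,2,3,4,6,7,8}
'c' @ 1: {}  — no active states
rest 'bcccbb' ignored (set empty)
final: {}; accept 1 not in set

Answer: REJECT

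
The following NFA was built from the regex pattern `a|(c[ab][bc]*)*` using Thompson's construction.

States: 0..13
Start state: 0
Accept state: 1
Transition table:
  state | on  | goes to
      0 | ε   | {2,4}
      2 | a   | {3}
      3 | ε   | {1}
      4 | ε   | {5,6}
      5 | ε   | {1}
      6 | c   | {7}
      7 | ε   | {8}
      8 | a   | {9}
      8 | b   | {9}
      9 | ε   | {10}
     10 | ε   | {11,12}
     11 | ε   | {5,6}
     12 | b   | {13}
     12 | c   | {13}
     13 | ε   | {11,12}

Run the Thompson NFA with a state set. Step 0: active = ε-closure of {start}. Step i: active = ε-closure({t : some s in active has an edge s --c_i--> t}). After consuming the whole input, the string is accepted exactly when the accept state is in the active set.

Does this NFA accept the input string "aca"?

initial (ε-close {0}): {0,1,2,4,5,6}
'a' @ 1: {1,3}  [accepting]
'c' @ 2: {}  — state set empty
rest 'a' ignored (set empty)
after full input: {}  (accept=1 not in)

Answer: REJECT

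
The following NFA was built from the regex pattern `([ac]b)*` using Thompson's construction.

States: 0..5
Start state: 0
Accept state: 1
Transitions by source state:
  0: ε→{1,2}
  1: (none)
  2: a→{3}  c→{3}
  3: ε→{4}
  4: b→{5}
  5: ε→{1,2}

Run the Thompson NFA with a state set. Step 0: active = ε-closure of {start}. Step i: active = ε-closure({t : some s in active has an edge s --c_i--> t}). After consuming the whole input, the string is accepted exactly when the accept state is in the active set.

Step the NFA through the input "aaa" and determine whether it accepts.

initial (ε-close {0}): {0,1,2}
'a' @ 1: {3,4}
'a' @ 2: {}  — state set empty
rest 'a' ignored (set empty)
after full input: {}  (accept=1 not in)

Answer: REJECT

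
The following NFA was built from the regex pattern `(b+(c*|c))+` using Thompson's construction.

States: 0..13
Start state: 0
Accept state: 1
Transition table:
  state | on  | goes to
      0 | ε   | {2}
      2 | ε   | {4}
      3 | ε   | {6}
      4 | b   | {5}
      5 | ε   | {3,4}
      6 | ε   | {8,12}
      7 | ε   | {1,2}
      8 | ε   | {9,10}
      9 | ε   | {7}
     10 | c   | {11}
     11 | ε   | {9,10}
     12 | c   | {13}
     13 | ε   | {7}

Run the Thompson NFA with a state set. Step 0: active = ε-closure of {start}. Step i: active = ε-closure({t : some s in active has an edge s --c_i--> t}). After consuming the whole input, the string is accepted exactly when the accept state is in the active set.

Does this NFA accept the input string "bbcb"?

Answer: ACCEPT

Trace:
S₀ = ε-closure({0}) = {0,2,4}
'b' @ 1: {1,2,3,4,5,6,7,8,9,10,12}  [accepting]
'b' @ 2: {1,2,3,4,5,6,7,8,9,10,12}  [accepting]
'c' @ 3: {1,2,4,7,9,10,11,13}  [accepting]
'b' @ 4: {1,2,3,4,5,6,7,8,9,10,12}  [accepting]
end set {1,2,3,4,5,6,7,8,9,10,12} — state 1 in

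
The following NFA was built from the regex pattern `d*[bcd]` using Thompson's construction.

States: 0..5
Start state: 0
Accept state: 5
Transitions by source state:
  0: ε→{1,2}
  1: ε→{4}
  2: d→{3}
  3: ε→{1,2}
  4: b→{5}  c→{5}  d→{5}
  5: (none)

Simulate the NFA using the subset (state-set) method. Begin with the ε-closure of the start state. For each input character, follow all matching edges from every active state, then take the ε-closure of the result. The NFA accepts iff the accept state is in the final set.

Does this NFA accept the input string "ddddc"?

Answer: ACCEPT

Trace:
start: ε-closure({0}) = {0,1,2,4}
'd' @ 1: {1,2,3,4,5}  (accept∈set)
'd' @ 2: {1,2,3,4,5}  (accept∈set)
'd' @ 3: {1,2,3,4,5}  (accept∈set)
'd' @ 4: {1,2,3,4,5}  (accept∈set)
'c' @ 5: {5}  (accept∈set)
after full input: {5}  (accept=5 in)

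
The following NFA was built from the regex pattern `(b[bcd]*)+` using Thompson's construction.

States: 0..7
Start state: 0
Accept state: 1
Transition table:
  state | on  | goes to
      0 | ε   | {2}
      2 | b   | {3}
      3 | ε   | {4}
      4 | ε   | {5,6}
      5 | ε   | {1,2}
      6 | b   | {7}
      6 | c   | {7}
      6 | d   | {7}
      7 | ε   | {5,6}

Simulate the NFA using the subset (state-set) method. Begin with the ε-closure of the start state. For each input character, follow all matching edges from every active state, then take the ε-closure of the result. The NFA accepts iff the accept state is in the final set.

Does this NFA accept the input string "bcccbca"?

initial (ε-close {0}): {0,2}
'b' @ 1: {1,2,3,4,5,6}  [accepting]
'c' @ 2: {1,2,5,6,7}  [accepting]
'c' @ 3: {1,2,5,6,7}  [accepting]
'c' @ 4: {1,2,5,6,7}  [accepting]
'b' @ 5: {1,2,3,4,5,6,7}  [accepting]
'c' @ 6: {1,2,5,6,7}  [accepting]
'a' @ 7: {}  — state set empty
end set {} — state 1 not in

Answer: REJECT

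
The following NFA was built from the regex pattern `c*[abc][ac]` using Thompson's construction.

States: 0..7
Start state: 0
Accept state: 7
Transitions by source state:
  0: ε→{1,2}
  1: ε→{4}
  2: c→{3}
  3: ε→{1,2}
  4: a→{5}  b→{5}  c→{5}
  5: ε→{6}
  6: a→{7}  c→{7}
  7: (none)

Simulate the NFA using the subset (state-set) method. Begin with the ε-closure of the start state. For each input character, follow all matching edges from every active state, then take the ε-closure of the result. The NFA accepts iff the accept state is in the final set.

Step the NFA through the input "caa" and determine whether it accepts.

S₀ = ε-closure({0}) = {0,1,2,4}
'c' @ 1: {1,2,3,4,5,6}
'a' @ 2: {5,6,7}  (accept∈set)
'a' @ 3: {7}  (accept∈set)
final: {7}; accept 7 in set

Answer: ACCEPT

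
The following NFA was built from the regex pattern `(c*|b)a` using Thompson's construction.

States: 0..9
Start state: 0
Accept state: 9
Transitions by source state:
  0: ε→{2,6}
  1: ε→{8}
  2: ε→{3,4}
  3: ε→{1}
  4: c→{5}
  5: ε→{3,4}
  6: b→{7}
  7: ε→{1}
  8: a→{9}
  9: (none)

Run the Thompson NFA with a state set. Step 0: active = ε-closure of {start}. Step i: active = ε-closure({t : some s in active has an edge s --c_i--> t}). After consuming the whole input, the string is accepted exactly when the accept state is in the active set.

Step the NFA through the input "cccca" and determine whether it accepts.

Answer: ACCEPT

Trace:
start: ε-closure({0}) = {0,1,2,3,4,6,8}
'c' @ 1: {1,3,4,5,8}
'c' @ 2: {1,3,4,5,8}
'c' @ 3: {1,3,4,5,8}
'c' @ 4: {1,3,4,5,8}
'a' @ 5: {9}  (accept∈set)
end set {9} — state 9 in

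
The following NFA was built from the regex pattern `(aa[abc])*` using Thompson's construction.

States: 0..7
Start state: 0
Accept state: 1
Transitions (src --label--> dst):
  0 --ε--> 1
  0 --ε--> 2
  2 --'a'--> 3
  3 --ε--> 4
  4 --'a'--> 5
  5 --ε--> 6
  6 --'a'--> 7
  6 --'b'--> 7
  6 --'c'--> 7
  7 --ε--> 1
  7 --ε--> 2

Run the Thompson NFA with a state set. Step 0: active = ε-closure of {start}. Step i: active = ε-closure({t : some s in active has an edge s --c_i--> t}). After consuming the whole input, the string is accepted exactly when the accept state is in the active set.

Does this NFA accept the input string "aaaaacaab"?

start: ε-closure({0}) = {0,1,2}
'a' @ 1: {3,4}
'a' @ 2: {5,6}
'a' @ 3: {1,2,7}  [accepting]
'a' @ 4: {3,4}
'a' @ 5: {5,6}
'c' @ 6: {1,2,7}  [accepting]
'a' @ 7: {3,4}
'a' @ 8: {5,6}
'b' @ 9: {1,2,7}  [accepting]
after full input: {1,2,7}  (accept=1 in)

Answer: ACCEPT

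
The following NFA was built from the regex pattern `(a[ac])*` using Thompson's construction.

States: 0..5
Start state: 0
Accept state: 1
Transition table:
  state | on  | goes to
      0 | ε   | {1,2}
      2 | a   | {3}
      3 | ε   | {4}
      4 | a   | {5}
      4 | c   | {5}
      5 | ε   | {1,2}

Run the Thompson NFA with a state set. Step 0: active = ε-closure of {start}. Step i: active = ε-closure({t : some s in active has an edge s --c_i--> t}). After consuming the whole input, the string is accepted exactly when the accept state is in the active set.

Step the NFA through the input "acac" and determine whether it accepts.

Answer: ACCEPT

Derivation:
initial (ε-close {0}): {0,1,2}
'a' @ 1: {3,4}
'c' @ 2: {1,2,5}  (accept∈set)
'a' @ 3: {3,4}
'c' @ 4: {1,2,5}  (accept∈set)
after full input: {1,2,5}  (accept=1 in)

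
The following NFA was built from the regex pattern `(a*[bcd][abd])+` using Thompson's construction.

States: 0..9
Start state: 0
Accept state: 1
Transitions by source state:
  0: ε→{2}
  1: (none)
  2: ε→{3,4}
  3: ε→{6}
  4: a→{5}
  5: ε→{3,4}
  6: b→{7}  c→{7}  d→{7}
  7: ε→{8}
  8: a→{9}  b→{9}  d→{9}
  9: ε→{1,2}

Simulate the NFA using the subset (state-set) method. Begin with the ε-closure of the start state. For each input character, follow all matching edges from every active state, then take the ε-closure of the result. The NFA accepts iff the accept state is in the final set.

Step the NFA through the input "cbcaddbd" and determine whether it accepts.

Answer: ACCEPT

Trace:
S₀ = ε-closure({0}) = {0,2,3,4,6}
'c' @ 1: {7,8}
'b' @ 2: {1,2,3,4,6,9}  ✓accept
'c' @ 3: {7,8}
'a' @ 4: {1,2,3,4,6,9}  ✓accept
'd' @ 5: {7,8}
'd' @ 6: {1,2,3,4,6,9}  ✓accept
'b' @ 7: {7,8}
'd' @ 8: {1,2,3,4,6,9}  ✓accept
after full input: {1,2,3,4,6,9}  (accept=1 in)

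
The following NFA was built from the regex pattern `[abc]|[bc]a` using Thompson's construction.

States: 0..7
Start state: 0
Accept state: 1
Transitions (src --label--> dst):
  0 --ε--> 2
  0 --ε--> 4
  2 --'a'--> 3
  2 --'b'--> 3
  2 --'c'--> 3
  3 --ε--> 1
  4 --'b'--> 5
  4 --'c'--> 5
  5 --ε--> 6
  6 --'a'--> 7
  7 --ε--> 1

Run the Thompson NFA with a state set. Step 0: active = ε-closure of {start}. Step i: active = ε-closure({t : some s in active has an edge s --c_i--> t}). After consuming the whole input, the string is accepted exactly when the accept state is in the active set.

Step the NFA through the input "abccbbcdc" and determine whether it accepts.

initial (ε-close {0}): {0,2,4}
'a' @ 1: {1,3}  (accept∈set)
'b' @ 2: {}  — no active states
rest 'ccbbcdc' ignored (set empty)
after full input: {}  (accept=1 not in)

Answer: REJECT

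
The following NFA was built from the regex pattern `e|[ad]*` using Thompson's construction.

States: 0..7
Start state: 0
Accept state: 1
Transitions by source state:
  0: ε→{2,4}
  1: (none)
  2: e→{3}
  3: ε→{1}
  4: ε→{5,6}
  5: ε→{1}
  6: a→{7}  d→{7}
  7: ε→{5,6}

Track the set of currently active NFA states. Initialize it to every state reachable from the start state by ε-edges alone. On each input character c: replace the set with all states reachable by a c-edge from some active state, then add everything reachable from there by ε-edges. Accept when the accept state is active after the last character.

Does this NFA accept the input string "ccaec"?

Answer: REJECT

Steps:
S₀ = ε-closure({0}) = {0,1,2,4,5,6}
'c' @ 1: {}  — dead — no transitions
rest 'caec' ignored (set empty)
after full input: {}  (accept=1 not in)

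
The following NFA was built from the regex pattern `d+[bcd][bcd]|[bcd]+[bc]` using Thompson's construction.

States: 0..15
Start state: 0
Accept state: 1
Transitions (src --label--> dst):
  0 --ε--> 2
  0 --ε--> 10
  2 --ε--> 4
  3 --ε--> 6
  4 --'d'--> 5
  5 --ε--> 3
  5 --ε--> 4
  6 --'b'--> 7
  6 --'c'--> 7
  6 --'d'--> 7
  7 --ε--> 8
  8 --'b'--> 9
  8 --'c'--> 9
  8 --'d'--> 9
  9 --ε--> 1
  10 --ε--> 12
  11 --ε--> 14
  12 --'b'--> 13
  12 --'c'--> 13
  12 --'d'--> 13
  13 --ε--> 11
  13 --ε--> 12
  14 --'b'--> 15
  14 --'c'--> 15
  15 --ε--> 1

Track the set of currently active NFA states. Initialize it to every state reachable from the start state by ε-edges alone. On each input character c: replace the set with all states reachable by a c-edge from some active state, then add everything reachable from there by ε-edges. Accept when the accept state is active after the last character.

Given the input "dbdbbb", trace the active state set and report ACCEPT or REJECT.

Answer: ACCEPT

Derivation:
initial (ε-close {0}): {0,2,4,10,12}
'd' @ 1: {3,4,5,6,11,12,13,14}
'b' @ 2: {1,7,8,11,12,13,14,15}  [accepting]
'd' @ 3: {1,9,11,12,13,14}  [accepting]
'b' @ 4: {1,11,12,13,14,15}  [accepting]
'b' @ 5: {1,11,12,13,14,15}  [accepting]
'b' @ 6: {1,11,12,13,14,15}  [accepting]
after full input: {1,11,12,13,14,15}  (accept=1 in)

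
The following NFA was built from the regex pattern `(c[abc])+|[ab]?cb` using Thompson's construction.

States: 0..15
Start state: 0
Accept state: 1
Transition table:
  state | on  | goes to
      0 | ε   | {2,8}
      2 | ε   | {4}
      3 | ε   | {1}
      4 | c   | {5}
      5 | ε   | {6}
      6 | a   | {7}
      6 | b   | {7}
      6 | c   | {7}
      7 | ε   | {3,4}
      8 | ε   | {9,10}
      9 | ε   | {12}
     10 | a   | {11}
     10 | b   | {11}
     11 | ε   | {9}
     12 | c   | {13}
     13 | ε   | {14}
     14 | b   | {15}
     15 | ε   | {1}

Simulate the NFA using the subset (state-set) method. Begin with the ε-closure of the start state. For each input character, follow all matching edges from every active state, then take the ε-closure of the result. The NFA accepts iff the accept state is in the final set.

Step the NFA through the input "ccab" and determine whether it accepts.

start: ε-closure({0}) = {0,2,4,8,9,10,12}
'c' @ 1: {5,6,13,14}
'c' @ 2: {1,3,4,7}  ✓accept
'a' @ 3: {}  — no active states
rest 'b' ignored (set empty)
after full input: {}  (accept=1 not in)

Answer: REJECT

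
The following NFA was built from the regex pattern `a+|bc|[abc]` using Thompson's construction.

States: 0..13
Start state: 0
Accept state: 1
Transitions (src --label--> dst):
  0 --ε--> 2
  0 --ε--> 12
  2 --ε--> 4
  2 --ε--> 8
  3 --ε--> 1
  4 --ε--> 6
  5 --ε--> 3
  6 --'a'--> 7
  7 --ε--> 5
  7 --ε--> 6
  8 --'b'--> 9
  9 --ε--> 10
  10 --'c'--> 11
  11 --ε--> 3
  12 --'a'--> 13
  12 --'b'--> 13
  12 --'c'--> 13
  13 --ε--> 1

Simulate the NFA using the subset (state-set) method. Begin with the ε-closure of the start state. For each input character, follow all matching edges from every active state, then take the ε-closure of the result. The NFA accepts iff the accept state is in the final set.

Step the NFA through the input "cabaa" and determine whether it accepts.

initial (ε-close {0}): {0,2,4,6,8,12}
'c' @ 1: {1,13}  [accepting]
'a' @ 2: {}  — dead — no transitions
rest 'baa' ignored (set empty)
end set {} — state 1 not in

Answer: REJECT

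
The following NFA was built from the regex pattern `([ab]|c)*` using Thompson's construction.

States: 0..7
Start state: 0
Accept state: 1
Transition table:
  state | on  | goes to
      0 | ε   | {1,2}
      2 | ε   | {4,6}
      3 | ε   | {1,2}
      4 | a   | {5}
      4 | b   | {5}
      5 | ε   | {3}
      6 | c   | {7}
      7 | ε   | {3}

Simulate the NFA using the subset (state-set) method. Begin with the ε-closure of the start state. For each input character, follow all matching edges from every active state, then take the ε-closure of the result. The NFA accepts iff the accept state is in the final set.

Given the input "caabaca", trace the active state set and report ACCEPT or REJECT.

initial (ε-close {0}): {0,1,2,4,6}
'c' @ 1: {1,2,3,4,6,7}  (accept∈set)
'a' @ 2: {1,2,3,4,5,6}  (accept∈set)
'a' @ 3: {1,2,3,4,5,6}  (accept∈set)
'b' @ 4: {1,2,3,4,5,6}  (accept∈set)
'a' @ 5: {1,2,3,4,5,6}  (accept∈set)
'c' @ 6: {1,2,3,4,6,7}  (accept∈set)
'a' @ 7: {1,2,3,4,5,6}  (accept∈set)
after full input: {1,2,3,4,5,6}  (accept=1 in)

Answer: ACCEPT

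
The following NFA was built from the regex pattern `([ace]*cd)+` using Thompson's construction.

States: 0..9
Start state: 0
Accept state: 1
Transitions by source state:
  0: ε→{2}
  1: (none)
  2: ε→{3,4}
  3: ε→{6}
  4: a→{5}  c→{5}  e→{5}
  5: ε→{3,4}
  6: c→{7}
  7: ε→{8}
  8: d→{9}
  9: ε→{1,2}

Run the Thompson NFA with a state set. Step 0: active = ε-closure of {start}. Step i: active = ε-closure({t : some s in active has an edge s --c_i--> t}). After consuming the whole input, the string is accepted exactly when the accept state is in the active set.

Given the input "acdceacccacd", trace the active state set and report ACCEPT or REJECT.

S₀ = ε-closure({0}) = {0,2,3,4,6}
'a' @ 1: {3,4,5,6}
'c' @ 2: {3,4,5,6,7,8}
'd' @ 3: {1,2,3,4,6,9}  [accepting]
'c' @ 4: {3,4,5,6,7,8}
'e' @ 5: {3,4,5,6}
'a' @ 6: {3,4,5,6}
'c' @ 7: {3,4,5,6,7,8}
'c' @ 8: {3,4,5,6,7,8}
'c' @ 9: {3,4,5,6,7,8}
'a' @ 10: {3,4,5,6}
'c' @ 11: {3,4,5,6,7,8}
'd' @ 12: {1,2,3,4,6,9}  [accepting]
final: {1,2,3,4,6,9}; accept 1 in set

Answer: ACCEPT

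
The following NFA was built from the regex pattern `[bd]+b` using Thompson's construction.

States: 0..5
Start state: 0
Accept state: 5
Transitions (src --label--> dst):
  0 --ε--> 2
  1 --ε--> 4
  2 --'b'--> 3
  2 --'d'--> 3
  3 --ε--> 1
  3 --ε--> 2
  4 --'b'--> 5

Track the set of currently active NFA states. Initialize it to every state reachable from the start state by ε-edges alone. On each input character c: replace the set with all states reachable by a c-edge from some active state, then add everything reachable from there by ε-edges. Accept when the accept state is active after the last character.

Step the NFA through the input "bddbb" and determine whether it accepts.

Answer: ACCEPT

Derivation:
start: ε-closure({0}) = {0,2}
'b' @ 1: {1,2,3,4}
'd' @ 2: {1,2,3,4}
'd' @ 3: {1,2,3,4}
'b' @ 4: {1,2,3,4,5}  ✓accept
'b' @ 5: {1,2,3,4,5}  ✓accept
end set {1,2,3,4,5} — state 5 in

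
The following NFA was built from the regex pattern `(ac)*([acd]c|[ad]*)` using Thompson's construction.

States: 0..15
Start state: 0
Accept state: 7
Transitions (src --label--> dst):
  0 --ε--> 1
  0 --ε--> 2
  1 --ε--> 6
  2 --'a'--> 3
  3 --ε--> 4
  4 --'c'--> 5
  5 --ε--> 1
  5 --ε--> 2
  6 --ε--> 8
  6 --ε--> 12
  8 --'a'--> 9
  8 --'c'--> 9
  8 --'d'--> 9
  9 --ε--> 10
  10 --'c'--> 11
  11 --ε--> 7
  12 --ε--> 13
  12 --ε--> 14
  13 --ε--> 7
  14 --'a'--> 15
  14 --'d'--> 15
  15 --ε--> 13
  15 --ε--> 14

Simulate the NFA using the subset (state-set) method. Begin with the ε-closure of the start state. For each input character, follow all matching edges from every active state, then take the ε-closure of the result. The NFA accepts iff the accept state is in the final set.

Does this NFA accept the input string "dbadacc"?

Answer: REJECT

Trace:
S₀ = ε-closure({0}) = {0,1,2,6,7,8,12,13,14}
'd' @ 1: {7,9,10,13,14,15}  ✓accept
'b' @ 2: {}  — dead — no transitions
rest 'adacc' ignored (set empty)
end set {} — state 7 not in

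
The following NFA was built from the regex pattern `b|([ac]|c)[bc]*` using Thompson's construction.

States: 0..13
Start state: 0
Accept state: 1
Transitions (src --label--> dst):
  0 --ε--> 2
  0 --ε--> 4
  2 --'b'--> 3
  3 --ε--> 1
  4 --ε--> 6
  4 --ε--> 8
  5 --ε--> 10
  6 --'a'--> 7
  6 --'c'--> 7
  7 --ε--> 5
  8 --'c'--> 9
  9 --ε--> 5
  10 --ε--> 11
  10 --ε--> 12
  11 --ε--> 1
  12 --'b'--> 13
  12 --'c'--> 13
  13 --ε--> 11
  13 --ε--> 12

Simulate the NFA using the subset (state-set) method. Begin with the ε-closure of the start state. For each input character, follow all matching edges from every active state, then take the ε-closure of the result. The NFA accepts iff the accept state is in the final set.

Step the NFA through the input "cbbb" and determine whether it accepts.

Answer: ACCEPT

Steps:
S₀ = ε-closure({0}) = {0,2,4,6,8}
'c' @ 1: {1,5,7,9,10,11,12}  ✓accept
'b' @ 2: {1,11,12,13}  ✓accept
'b' @ 3: {1,11,12,13}  ✓accept
'b' @ 4: {1,11,12,13}  ✓accept
after full input: {1,11,12,13}  (accept=1 in)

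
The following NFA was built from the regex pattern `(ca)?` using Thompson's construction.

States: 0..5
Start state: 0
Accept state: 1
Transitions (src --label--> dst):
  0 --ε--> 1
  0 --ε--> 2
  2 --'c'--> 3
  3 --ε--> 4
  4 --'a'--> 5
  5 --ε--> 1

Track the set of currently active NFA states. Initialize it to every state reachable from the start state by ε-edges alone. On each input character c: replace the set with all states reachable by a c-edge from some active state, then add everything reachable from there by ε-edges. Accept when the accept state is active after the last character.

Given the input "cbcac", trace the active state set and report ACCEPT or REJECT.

Answer: REJECT

Derivation:
S₀ = ε-closure({0}) = {0,1,2}
'c' @ 1: {3,4}
'b' @ 2: {}  — dead — no transitions
rest 'cac' ignored (set empty)
after full input: {}  (accept=1 not in)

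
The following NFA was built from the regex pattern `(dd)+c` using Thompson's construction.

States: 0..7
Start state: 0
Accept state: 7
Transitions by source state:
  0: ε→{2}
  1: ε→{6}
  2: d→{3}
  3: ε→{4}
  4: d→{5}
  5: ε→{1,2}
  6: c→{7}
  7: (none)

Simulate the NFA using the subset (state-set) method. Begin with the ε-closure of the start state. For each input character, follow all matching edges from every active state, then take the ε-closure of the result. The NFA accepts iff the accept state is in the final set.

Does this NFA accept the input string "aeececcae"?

Answer: REJECT

Trace:
S₀ = ε-closure({0}) = {0,2}
'a' @ 1: {}  — no active states
rest 'eececcae' ignored (set empty)
after full input: {}  (accept=7 not in)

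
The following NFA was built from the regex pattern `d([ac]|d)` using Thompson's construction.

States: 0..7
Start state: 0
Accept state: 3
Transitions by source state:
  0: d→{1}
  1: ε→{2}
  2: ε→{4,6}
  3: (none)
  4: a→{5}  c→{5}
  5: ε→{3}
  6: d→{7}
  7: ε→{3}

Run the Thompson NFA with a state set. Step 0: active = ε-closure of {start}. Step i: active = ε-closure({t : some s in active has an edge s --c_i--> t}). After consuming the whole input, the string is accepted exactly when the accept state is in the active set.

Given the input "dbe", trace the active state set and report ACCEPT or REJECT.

start: ε-closure({0}) = {0}
'd' @ 1: {1,2,4,6}
'b' @ 2: {}  — dead — no transitions
rest 'e' ignored (set empty)
end set {} — state 3 not in

Answer: REJECT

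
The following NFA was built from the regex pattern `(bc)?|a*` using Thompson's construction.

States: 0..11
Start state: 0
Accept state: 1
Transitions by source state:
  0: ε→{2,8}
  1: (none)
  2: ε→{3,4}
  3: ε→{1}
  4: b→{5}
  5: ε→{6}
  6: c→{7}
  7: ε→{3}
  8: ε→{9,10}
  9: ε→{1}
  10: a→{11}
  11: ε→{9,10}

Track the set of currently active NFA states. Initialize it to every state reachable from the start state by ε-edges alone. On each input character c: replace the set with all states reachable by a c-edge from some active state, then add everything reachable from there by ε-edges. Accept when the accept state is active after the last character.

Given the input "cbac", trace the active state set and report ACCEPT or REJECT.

initial (ε-close {0}): {0,1,2,3,4,8,9,10}
'c' @ 1: {}  — dead — no transitions
rest 'bac' ignored (set empty)
after full input: {}  (accept=1 not in)

Answer: REJECT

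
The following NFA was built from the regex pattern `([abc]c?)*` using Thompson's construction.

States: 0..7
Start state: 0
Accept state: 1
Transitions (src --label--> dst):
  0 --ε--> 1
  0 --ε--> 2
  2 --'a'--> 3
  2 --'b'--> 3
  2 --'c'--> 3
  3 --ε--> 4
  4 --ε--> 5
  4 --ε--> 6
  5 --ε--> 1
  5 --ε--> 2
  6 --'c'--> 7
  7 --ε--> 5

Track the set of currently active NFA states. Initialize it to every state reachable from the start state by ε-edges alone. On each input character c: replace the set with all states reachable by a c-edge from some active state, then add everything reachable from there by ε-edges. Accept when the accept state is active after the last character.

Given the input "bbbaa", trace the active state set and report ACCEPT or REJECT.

Answer: ACCEPT

Steps:
initial (ε-close {0}): {0,1,2}
'b' @ 1: {1,2,3,4,5,6}  (accept∈set)
'b' @ 2: {1,2,3,4,5,6}  (accept∈set)
'b' @ 3: {1,2,3,4,5,6}  (accept∈set)
'a' @ 4: {1,2,3,4,5,6}  (accept∈set)
'a' @ 5: {1,2,3,4,5,6}  (accept∈set)
final: {1,2,3,4,5,6}; accept 1 in set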